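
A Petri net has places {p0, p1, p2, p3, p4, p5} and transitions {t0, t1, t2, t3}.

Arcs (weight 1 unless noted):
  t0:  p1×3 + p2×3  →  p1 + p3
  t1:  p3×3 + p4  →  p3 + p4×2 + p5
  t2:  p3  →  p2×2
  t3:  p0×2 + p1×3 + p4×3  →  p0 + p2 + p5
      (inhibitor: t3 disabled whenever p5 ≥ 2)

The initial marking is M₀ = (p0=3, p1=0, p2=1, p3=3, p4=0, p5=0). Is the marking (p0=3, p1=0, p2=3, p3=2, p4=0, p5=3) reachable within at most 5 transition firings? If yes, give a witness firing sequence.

NO — not reachable within 5 firings

depth 0: 1 marking
depth 1: 2 markings reached so far
depth 2: 3 markings reached so far
depth 3: 4 markings reached so far
depth 4: 4 markings reached so far
(frontier empty at depth 4; search complete)
target is not among the 4 markings reachable within 5 steps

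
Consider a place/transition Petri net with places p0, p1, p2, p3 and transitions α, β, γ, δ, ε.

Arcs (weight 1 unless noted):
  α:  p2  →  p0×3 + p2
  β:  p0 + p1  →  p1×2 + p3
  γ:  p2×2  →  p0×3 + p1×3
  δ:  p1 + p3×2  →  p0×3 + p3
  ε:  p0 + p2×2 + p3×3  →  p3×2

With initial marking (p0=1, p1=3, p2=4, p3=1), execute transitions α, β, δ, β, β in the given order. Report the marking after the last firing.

(p0=4, p1=5, p2=4, p3=3)

step 1: fire α:  (p0=1, p1=3, p2=4, p3=1) → (p0=4, p1=3, p2=4, p3=1)
step 2: fire β:  (p0=4, p1=3, p2=4, p3=1) → (p0=3, p1=4, p2=4, p3=2)
step 3: fire δ:  (p0=3, p1=4, p2=4, p3=2) → (p0=6, p1=3, p2=4, p3=1)
step 4: fire β:  (p0=6, p1=3, p2=4, p3=1) → (p0=5, p1=4, p2=4, p3=2)
step 5: fire β:  (p0=5, p1=4, p2=4, p3=2) → (p0=4, p1=5, p2=4, p3=3)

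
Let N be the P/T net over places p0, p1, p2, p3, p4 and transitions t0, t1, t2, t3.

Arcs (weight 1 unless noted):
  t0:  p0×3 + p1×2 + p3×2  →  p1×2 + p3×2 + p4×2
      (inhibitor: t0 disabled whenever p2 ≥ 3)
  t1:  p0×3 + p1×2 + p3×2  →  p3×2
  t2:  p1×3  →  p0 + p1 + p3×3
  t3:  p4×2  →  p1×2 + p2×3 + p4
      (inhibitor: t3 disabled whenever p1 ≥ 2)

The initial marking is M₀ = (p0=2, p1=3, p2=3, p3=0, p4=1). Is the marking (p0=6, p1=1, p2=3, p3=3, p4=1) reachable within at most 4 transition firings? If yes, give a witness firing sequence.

NO — not reachable within 4 firings

depth 0: 1 marking
depth 1: 2 markings reached so far
depth 2: 2 markings reached so far
(frontier empty at depth 2; search complete)
target is not among the 2 markings reachable within 4 steps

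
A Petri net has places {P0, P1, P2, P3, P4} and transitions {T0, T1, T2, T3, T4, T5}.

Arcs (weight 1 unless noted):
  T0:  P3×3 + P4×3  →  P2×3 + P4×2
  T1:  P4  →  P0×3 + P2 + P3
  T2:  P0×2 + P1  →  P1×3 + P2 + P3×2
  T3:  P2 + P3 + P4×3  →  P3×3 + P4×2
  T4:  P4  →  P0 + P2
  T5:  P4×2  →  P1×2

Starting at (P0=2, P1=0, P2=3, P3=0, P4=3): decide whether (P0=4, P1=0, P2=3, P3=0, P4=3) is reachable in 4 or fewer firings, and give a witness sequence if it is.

depth 0: 1 marking
depth 1: 4 markings reached so far
depth 2: 10 markings reached so far
depth 3: 16 markings reached so far
depth 4: 17 markings reached so far
target is not among the 17 markings reachable within 4 steps

NO — not reachable within 4 firings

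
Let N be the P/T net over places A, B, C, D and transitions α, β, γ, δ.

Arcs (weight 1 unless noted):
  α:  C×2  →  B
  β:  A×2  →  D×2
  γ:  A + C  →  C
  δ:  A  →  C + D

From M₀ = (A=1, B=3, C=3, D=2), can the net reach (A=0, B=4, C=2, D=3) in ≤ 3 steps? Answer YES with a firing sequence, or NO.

step 1: fire α:  (A=1, B=3, C=3, D=2) → (A=1, B=4, C=1, D=2)
step 2: fire δ:  (A=1, B=4, C=1, D=2) → (A=0, B=4, C=2, D=3)

YES — reachable via ⟨α, δ⟩ (2 firings)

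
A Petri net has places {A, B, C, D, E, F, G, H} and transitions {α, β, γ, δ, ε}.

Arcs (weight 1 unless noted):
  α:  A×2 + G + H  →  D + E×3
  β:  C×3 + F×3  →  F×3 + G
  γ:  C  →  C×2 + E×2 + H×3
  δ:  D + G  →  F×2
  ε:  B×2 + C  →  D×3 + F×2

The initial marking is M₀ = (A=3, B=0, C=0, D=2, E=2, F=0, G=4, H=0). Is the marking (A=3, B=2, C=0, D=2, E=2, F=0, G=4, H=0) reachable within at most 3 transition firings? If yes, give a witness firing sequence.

depth 0: 1 marking
depth 1: 2 markings reached so far
depth 2: 3 markings reached so far
depth 3: 3 markings reached so far
(frontier empty at depth 3; search complete)
target is not among the 3 markings reachable within 3 steps

NO — not reachable within 3 firings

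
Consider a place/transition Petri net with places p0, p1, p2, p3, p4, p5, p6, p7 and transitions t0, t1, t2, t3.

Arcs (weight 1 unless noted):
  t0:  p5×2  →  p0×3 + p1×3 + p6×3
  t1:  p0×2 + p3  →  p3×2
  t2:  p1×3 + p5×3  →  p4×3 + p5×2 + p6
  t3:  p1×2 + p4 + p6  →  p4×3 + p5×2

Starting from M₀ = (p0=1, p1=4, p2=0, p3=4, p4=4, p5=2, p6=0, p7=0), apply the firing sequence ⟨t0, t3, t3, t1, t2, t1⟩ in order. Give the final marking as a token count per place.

step 1: fire t0:  (p0=1, p1=4, p2=0, p3=4, p4=4, p5=2, p6=0, p7=0) → (p0=4, p1=7, p2=0, p3=4, p4=4, p5=0, p6=3, p7=0)
step 2: fire t3:  (p0=4, p1=7, p2=0, p3=4, p4=4, p5=0, p6=3, p7=0) → (p0=4, p1=5, p2=0, p3=4, p4=6, p5=2, p6=2, p7=0)
step 3: fire t3:  (p0=4, p1=5, p2=0, p3=4, p4=6, p5=2, p6=2, p7=0) → (p0=4, p1=3, p2=0, p3=4, p4=8, p5=4, p6=1, p7=0)
step 4: fire t1:  (p0=4, p1=3, p2=0, p3=4, p4=8, p5=4, p6=1, p7=0) → (p0=2, p1=3, p2=0, p3=5, p4=8, p5=4, p6=1, p7=0)
step 5: fire t2:  (p0=2, p1=3, p2=0, p3=5, p4=8, p5=4, p6=1, p7=0) → (p0=2, p1=0, p2=0, p3=5, p4=11, p5=3, p6=2, p7=0)
step 6: fire t1:  (p0=2, p1=0, p2=0, p3=5, p4=11, p5=3, p6=2, p7=0) → (p0=0, p1=0, p2=0, p3=6, p4=11, p5=3, p6=2, p7=0)

(p0=0, p1=0, p2=0, p3=6, p4=11, p5=3, p6=2, p7=0)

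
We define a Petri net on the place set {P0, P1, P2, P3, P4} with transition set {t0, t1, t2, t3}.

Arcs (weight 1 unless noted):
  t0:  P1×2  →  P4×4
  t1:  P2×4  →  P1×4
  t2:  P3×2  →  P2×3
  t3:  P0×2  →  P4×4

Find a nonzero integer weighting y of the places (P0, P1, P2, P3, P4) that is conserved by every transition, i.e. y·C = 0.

y = (P0:2, P1:2, P2:2, P3:3, P4:1)

Incidence matrix C (rows=places, cols=transitions):
       t0   t1   t2   t3
   P0   0    0    0   -2
   P1  -2    4    0    0
   P2   0   -4    3    0
   P3   0    0   -2    0
   P4   4    0    0    4

Candidate y = [2, 2, 2, 3, 1]; check y·C column-wise:
  col t0: 2·0 + 2·-2 + 2·0 + 3·0 + 1·4 = 0
  col t1: 2·0 + 2·4 + 2·-4 + 3·0 + 1·0 = 0
  col t2: 2·0 + 2·0 + 2·3 + 3·-2 + 1·0 = 0
  col t3: 2·-2 + 2·0 + 2·0 + 3·0 + 1·4 = 0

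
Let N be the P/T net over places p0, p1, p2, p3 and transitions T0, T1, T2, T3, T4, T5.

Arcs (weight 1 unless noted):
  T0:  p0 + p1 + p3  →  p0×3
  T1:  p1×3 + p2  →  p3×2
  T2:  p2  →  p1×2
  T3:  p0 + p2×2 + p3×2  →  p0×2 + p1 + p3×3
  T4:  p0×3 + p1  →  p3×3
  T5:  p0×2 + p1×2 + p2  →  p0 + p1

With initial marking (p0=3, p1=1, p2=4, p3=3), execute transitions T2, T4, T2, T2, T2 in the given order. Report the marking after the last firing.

(p0=0, p1=8, p2=0, p3=6)

step 1: fire T2:  (p0=3, p1=1, p2=4, p3=3) → (p0=3, p1=3, p2=3, p3=3)
step 2: fire T4:  (p0=3, p1=3, p2=3, p3=3) → (p0=0, p1=2, p2=3, p3=6)
step 3: fire T2:  (p0=0, p1=2, p2=3, p3=6) → (p0=0, p1=4, p2=2, p3=6)
step 4: fire T2:  (p0=0, p1=4, p2=2, p3=6) → (p0=0, p1=6, p2=1, p3=6)
step 5: fire T2:  (p0=0, p1=6, p2=1, p3=6) → (p0=0, p1=8, p2=0, p3=6)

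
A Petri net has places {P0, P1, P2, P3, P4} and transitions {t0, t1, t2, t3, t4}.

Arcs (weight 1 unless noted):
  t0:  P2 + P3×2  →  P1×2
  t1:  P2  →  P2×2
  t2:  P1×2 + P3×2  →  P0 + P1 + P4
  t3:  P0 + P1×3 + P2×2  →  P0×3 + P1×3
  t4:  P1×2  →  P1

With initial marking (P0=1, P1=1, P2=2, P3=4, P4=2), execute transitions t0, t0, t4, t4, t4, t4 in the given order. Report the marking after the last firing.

(P0=1, P1=1, P2=0, P3=0, P4=2)

step 1: fire t0:  (P0=1, P1=1, P2=2, P3=4, P4=2) → (P0=1, P1=3, P2=1, P3=2, P4=2)
step 2: fire t0:  (P0=1, P1=3, P2=1, P3=2, P4=2) → (P0=1, P1=5, P2=0, P3=0, P4=2)
step 3: fire t4:  (P0=1, P1=5, P2=0, P3=0, P4=2) → (P0=1, P1=4, P2=0, P3=0, P4=2)
step 4: fire t4:  (P0=1, P1=4, P2=0, P3=0, P4=2) → (P0=1, P1=3, P2=0, P3=0, P4=2)
step 5: fire t4:  (P0=1, P1=3, P2=0, P3=0, P4=2) → (P0=1, P1=2, P2=0, P3=0, P4=2)
step 6: fire t4:  (P0=1, P1=2, P2=0, P3=0, P4=2) → (P0=1, P1=1, P2=0, P3=0, P4=2)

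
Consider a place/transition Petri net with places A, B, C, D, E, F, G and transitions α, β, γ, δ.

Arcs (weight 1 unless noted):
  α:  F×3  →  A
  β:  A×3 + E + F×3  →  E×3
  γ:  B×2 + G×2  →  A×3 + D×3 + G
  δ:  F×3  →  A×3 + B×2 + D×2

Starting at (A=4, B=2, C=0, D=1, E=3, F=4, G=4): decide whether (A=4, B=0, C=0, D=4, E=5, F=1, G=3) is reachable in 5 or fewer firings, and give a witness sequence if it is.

step 1: fire β:  (A=4, B=2, C=0, D=1, E=3, F=4, G=4) → (A=1, B=2, C=0, D=1, E=5, F=1, G=4)
step 2: fire γ:  (A=1, B=2, C=0, D=1, E=5, F=1, G=4) → (A=4, B=0, C=0, D=4, E=5, F=1, G=3)

YES — reachable via ⟨β, γ⟩ (2 firings)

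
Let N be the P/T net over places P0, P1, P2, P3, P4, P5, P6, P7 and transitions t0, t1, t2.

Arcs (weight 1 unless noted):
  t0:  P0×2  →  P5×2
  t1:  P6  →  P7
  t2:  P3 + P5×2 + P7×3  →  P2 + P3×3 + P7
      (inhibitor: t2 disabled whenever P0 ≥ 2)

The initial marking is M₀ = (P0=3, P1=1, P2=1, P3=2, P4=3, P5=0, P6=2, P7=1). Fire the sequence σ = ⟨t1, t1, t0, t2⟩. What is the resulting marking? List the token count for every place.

(P0=1, P1=1, P2=2, P3=4, P4=3, P5=0, P6=0, P7=1)

step 1: fire t1:  (P0=3, P1=1, P2=1, P3=2, P4=3, P5=0, P6=2, P7=1) → (P0=3, P1=1, P2=1, P3=2, P4=3, P5=0, P6=1, P7=2)
step 2: fire t1:  (P0=3, P1=1, P2=1, P3=2, P4=3, P5=0, P6=1, P7=2) → (P0=3, P1=1, P2=1, P3=2, P4=3, P5=0, P6=0, P7=3)
step 3: fire t0:  (P0=3, P1=1, P2=1, P3=2, P4=3, P5=0, P6=0, P7=3) → (P0=1, P1=1, P2=1, P3=2, P4=3, P5=2, P6=0, P7=3)
step 4: fire t2:  (P0=1, P1=1, P2=1, P3=2, P4=3, P5=2, P6=0, P7=3) → (P0=1, P1=1, P2=2, P3=4, P4=3, P5=0, P6=0, P7=1)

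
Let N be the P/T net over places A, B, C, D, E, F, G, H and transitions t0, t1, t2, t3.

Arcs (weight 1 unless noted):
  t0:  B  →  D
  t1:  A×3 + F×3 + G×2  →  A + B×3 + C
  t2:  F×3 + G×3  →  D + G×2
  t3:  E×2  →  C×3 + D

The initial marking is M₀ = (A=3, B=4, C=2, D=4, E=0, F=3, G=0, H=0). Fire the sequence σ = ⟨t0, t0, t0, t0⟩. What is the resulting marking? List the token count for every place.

step 1: fire t0:  (A=3, B=4, C=2, D=4, E=0, F=3, G=0, H=0) → (A=3, B=3, C=2, D=5, E=0, F=3, G=0, H=0)
step 2: fire t0:  (A=3, B=3, C=2, D=5, E=0, F=3, G=0, H=0) → (A=3, B=2, C=2, D=6, E=0, F=3, G=0, H=0)
step 3: fire t0:  (A=3, B=2, C=2, D=6, E=0, F=3, G=0, H=0) → (A=3, B=1, C=2, D=7, E=0, F=3, G=0, H=0)
step 4: fire t0:  (A=3, B=1, C=2, D=7, E=0, F=3, G=0, H=0) → (A=3, B=0, C=2, D=8, E=0, F=3, G=0, H=0)

(A=3, B=0, C=2, D=8, E=0, F=3, G=0, H=0)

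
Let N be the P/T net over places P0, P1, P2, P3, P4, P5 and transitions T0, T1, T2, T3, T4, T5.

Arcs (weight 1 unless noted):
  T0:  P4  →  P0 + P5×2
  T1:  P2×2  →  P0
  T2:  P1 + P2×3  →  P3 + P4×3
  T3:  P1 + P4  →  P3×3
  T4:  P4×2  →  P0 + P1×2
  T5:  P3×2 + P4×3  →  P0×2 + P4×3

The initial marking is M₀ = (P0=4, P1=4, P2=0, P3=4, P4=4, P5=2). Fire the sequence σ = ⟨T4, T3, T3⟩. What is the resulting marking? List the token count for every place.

(P0=5, P1=4, P2=0, P3=10, P4=0, P5=2)

step 1: fire T4:  (P0=4, P1=4, P2=0, P3=4, P4=4, P5=2) → (P0=5, P1=6, P2=0, P3=4, P4=2, P5=2)
step 2: fire T3:  (P0=5, P1=6, P2=0, P3=4, P4=2, P5=2) → (P0=5, P1=5, P2=0, P3=7, P4=1, P5=2)
step 3: fire T3:  (P0=5, P1=5, P2=0, P3=7, P4=1, P5=2) → (P0=5, P1=4, P2=0, P3=10, P4=0, P5=2)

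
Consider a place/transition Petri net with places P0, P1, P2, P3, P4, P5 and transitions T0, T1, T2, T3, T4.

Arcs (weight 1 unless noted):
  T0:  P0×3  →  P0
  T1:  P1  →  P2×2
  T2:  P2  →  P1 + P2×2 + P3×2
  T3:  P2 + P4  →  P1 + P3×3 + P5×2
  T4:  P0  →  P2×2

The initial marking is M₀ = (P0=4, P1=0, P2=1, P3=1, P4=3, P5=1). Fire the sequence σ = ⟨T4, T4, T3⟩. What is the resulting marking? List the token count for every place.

step 1: fire T4:  (P0=4, P1=0, P2=1, P3=1, P4=3, P5=1) → (P0=3, P1=0, P2=3, P3=1, P4=3, P5=1)
step 2: fire T4:  (P0=3, P1=0, P2=3, P3=1, P4=3, P5=1) → (P0=2, P1=0, P2=5, P3=1, P4=3, P5=1)
step 3: fire T3:  (P0=2, P1=0, P2=5, P3=1, P4=3, P5=1) → (P0=2, P1=1, P2=4, P3=4, P4=2, P5=3)

(P0=2, P1=1, P2=4, P3=4, P4=2, P5=3)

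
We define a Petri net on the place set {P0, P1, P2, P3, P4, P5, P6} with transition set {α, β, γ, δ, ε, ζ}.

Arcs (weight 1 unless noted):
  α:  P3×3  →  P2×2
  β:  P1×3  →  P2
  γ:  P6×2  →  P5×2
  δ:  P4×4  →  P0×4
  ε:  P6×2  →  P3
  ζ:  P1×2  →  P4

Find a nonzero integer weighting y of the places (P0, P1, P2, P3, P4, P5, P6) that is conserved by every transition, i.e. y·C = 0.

y = (P0:2, P1:1, P2:3, P3:2, P4:2, P5:1, P6:1)

Incidence matrix C (rows=places, cols=transitions):
        α    β    γ    δ    ε    ζ
   P0   0    0    0    4    0    0
   P1   0   -3    0    0    0   -2
   P2   2    1    0    0    0    0
   P3  -3    0    0    0    1    0
   P4   0    0    0   -4    0    1
   P5   0    0    2    0    0    0
   P6   0    0   -2    0   -2    0

Candidate y = [2, 1, 3, 2, 2, 1, 1]; check y·C column-wise:
  col α: 2·0 + 1·0 + 3·2 + 2·-3 + 2·0 + 1·0 + 1·0 = 0
  col β: 2·0 + 1·-3 + 3·1 + 2·0 + 2·0 + 1·0 + 1·0 = 0
  col γ: 2·0 + 1·0 + 3·0 + 2·0 + 2·0 + 1·2 + 1·-2 = 0
  col δ: 2·4 + 1·0 + 3·0 + 2·0 + 2·-4 + 1·0 + 1·0 = 0
  col ε: 2·0 + 1·0 + 3·0 + 2·1 + 2·0 + 1·0 + 1·-2 = 0
  col ζ: 2·0 + 1·-2 + 3·0 + 2·0 + 2·1 + 1·0 + 1·0 = 0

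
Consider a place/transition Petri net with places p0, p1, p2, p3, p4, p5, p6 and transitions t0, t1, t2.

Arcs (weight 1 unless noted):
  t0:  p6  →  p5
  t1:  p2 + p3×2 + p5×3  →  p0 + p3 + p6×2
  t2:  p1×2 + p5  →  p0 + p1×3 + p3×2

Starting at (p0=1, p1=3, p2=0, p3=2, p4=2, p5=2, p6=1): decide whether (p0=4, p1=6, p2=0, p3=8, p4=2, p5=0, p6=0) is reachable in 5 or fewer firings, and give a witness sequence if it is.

step 1: fire t0:  (p0=1, p1=3, p2=0, p3=2, p4=2, p5=2, p6=1) → (p0=1, p1=3, p2=0, p3=2, p4=2, p5=3, p6=0)
step 2: fire t2:  (p0=1, p1=3, p2=0, p3=2, p4=2, p5=3, p6=0) → (p0=2, p1=4, p2=0, p3=4, p4=2, p5=2, p6=0)
step 3: fire t2:  (p0=2, p1=4, p2=0, p3=4, p4=2, p5=2, p6=0) → (p0=3, p1=5, p2=0, p3=6, p4=2, p5=1, p6=0)
step 4: fire t2:  (p0=3, p1=5, p2=0, p3=6, p4=2, p5=1, p6=0) → (p0=4, p1=6, p2=0, p3=8, p4=2, p5=0, p6=0)

YES — reachable via ⟨t0, t2, t2, t2⟩ (4 firings)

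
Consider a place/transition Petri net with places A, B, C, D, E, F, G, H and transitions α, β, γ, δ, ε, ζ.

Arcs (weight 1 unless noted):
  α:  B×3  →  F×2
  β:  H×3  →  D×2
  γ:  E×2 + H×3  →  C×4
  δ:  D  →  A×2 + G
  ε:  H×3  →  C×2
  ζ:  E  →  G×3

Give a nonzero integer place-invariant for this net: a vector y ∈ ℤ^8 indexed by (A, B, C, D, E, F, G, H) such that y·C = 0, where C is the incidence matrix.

Incidence matrix C (rows=places, cols=transitions):
        α    β    γ    δ    ε    ζ
    A   0    0    0    2    0    0
    B  -3    0    0    0    0    0
    C   0    0    4    0    2    0
    D   0    2    0   -1    0    0
    E   0    0   -2    0    0   -1
    F   2    0    0    0    0    0
    G   0    0    0    1    0    3
    H   0   -3   -3    0   -3    0

Candidate y = [0, 2, 0, 0, 0, 3, 0, 0]; check y·C column-wise:
  col α: 2·-3 + 3·2 = 0
  col β: 2·0 + 0·2 + 3·0 + 0·-3 = 0
  col γ: 2·0 + 0·4 + 0·-2 + 3·0 + 0·-3 = 0
  col δ: 0·2 + 2·0 + 0·-1 + 3·0 + 0·1 = 0
  col ε: 2·0 + 0·2 + 3·0 + 0·-3 = 0
  col ζ: 2·0 + 0·-1 + 3·0 + 0·3 = 0

y = (A:0, B:2, C:0, D:0, E:0, F:3, G:0, H:0)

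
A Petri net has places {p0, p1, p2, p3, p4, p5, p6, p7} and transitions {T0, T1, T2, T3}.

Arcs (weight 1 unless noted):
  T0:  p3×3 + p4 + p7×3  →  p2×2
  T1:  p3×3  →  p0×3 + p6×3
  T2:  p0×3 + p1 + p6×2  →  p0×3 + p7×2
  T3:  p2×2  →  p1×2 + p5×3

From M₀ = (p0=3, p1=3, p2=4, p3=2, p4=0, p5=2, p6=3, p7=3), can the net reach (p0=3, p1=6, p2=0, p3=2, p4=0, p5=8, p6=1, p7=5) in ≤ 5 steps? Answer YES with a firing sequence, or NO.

YES — reachable via ⟨T2, T3, T3⟩ (3 firings)

step 1: fire T2:  (p0=3, p1=3, p2=4, p3=2, p4=0, p5=2, p6=3, p7=3) → (p0=3, p1=2, p2=4, p3=2, p4=0, p5=2, p6=1, p7=5)
step 2: fire T3:  (p0=3, p1=2, p2=4, p3=2, p4=0, p5=2, p6=1, p7=5) → (p0=3, p1=4, p2=2, p3=2, p4=0, p5=5, p6=1, p7=5)
step 3: fire T3:  (p0=3, p1=4, p2=2, p3=2, p4=0, p5=5, p6=1, p7=5) → (p0=3, p1=6, p2=0, p3=2, p4=0, p5=8, p6=1, p7=5)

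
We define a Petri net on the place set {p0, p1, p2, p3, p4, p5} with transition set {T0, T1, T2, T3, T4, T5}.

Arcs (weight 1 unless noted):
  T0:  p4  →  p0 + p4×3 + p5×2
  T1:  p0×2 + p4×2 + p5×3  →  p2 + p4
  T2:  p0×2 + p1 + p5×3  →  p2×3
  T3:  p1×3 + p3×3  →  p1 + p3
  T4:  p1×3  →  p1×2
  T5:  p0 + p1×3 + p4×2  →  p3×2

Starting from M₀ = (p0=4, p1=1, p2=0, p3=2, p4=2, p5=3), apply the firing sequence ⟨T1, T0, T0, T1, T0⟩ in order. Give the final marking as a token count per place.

(p0=3, p1=1, p2=2, p3=2, p4=6, p5=3)

step 1: fire T1:  (p0=4, p1=1, p2=0, p3=2, p4=2, p5=3) → (p0=2, p1=1, p2=1, p3=2, p4=1, p5=0)
step 2: fire T0:  (p0=2, p1=1, p2=1, p3=2, p4=1, p5=0) → (p0=3, p1=1, p2=1, p3=2, p4=3, p5=2)
step 3: fire T0:  (p0=3, p1=1, p2=1, p3=2, p4=3, p5=2) → (p0=4, p1=1, p2=1, p3=2, p4=5, p5=4)
step 4: fire T1:  (p0=4, p1=1, p2=1, p3=2, p4=5, p5=4) → (p0=2, p1=1, p2=2, p3=2, p4=4, p5=1)
step 5: fire T0:  (p0=2, p1=1, p2=2, p3=2, p4=4, p5=1) → (p0=3, p1=1, p2=2, p3=2, p4=6, p5=3)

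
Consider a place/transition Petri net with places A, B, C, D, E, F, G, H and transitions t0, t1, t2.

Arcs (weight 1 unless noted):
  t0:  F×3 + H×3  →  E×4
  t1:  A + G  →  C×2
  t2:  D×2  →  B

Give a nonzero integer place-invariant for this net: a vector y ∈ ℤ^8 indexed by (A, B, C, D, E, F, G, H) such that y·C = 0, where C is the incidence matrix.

Incidence matrix C (rows=places, cols=transitions):
       t0   t1   t2
    A   0   -1    0
    B   0    0    1
    C   0    2    0
    D   0    0   -2
    E   4    0    0
    F  -3    0    0
    G   0   -1    0
    H  -3    0    0

Candidate y = [2, 0, 1, 0, 0, 0, 0, 0]; check y·C column-wise:
  col t0: 2·0 + 1·0 + 0·4 + 0·-3 + 0·-3 = 0
  col t1: 2·-1 + 1·2 + 0·-1 = 0
  col t2: 2·0 + 0·1 + 1·0 + 0·-2 = 0

y = (A:2, B:0, C:1, D:0, E:0, F:0, G:0, H:0)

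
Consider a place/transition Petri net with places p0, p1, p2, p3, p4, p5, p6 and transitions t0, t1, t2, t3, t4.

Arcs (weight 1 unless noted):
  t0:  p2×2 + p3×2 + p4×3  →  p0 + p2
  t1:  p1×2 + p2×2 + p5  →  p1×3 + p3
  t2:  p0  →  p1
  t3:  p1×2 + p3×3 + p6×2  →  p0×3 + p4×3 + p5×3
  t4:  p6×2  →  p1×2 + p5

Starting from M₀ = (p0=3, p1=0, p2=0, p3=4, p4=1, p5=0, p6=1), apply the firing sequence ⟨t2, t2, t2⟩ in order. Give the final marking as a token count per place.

step 1: fire t2:  (p0=3, p1=0, p2=0, p3=4, p4=1, p5=0, p6=1) → (p0=2, p1=1, p2=0, p3=4, p4=1, p5=0, p6=1)
step 2: fire t2:  (p0=2, p1=1, p2=0, p3=4, p4=1, p5=0, p6=1) → (p0=1, p1=2, p2=0, p3=4, p4=1, p5=0, p6=1)
step 3: fire t2:  (p0=1, p1=2, p2=0, p3=4, p4=1, p5=0, p6=1) → (p0=0, p1=3, p2=0, p3=4, p4=1, p5=0, p6=1)

(p0=0, p1=3, p2=0, p3=4, p4=1, p5=0, p6=1)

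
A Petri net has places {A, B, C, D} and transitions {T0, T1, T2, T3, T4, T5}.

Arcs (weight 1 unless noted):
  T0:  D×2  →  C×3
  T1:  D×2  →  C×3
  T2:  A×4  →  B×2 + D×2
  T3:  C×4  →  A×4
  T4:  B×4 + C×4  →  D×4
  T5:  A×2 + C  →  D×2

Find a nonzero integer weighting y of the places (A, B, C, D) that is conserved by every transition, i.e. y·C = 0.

y = (A:2, B:1, C:2, D:3)

Incidence matrix C (rows=places, cols=transitions):
       T0   T1   T2   T3   T4   T5
    A   0    0   -4    4    0   -2
    B   0    0    2    0   -4    0
    C   3    3    0   -4   -4   -1
    D  -2   -2    2    0    4    2

Candidate y = [2, 1, 2, 3]; check y·C column-wise:
  col T0: 2·0 + 1·0 + 2·3 + 3·-2 = 0
  col T1: 2·0 + 1·0 + 2·3 + 3·-2 = 0
  col T2: 2·-4 + 1·2 + 2·0 + 3·2 = 0
  col T3: 2·4 + 1·0 + 2·-4 + 3·0 = 0
  col T4: 2·0 + 1·-4 + 2·-4 + 3·4 = 0
  col T5: 2·-2 + 1·0 + 2·-1 + 3·2 = 0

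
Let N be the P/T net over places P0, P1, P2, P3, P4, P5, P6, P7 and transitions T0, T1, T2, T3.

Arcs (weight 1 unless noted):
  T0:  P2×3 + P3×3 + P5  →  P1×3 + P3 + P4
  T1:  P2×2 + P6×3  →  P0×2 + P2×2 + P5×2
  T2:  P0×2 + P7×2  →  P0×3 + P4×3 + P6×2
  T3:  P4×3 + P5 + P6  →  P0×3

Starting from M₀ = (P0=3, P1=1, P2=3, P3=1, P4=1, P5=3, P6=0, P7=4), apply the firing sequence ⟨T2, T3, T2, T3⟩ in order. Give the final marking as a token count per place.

(P0=11, P1=1, P2=3, P3=1, P4=1, P5=1, P6=2, P7=0)

step 1: fire T2:  (P0=3, P1=1, P2=3, P3=1, P4=1, P5=3, P6=0, P7=4) → (P0=4, P1=1, P2=3, P3=1, P4=4, P5=3, P6=2, P7=2)
step 2: fire T3:  (P0=4, P1=1, P2=3, P3=1, P4=4, P5=3, P6=2, P7=2) → (P0=7, P1=1, P2=3, P3=1, P4=1, P5=2, P6=1, P7=2)
step 3: fire T2:  (P0=7, P1=1, P2=3, P3=1, P4=1, P5=2, P6=1, P7=2) → (P0=8, P1=1, P2=3, P3=1, P4=4, P5=2, P6=3, P7=0)
step 4: fire T3:  (P0=8, P1=1, P2=3, P3=1, P4=4, P5=2, P6=3, P7=0) → (P0=11, P1=1, P2=3, P3=1, P4=1, P5=1, P6=2, P7=0)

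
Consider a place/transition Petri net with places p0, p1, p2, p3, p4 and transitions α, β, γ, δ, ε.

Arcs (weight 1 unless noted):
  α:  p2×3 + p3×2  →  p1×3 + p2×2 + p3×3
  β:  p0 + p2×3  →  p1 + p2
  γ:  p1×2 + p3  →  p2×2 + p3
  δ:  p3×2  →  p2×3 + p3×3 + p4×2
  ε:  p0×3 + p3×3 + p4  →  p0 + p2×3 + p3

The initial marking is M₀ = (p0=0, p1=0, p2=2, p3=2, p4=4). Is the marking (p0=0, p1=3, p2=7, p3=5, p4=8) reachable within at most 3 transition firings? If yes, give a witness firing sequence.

YES — reachable via ⟨δ, α, δ⟩ (3 firings)

step 1: fire δ:  (p0=0, p1=0, p2=2, p3=2, p4=4) → (p0=0, p1=0, p2=5, p3=3, p4=6)
step 2: fire α:  (p0=0, p1=0, p2=5, p3=3, p4=6) → (p0=0, p1=3, p2=4, p3=4, p4=6)
step 3: fire δ:  (p0=0, p1=3, p2=4, p3=4, p4=6) → (p0=0, p1=3, p2=7, p3=5, p4=8)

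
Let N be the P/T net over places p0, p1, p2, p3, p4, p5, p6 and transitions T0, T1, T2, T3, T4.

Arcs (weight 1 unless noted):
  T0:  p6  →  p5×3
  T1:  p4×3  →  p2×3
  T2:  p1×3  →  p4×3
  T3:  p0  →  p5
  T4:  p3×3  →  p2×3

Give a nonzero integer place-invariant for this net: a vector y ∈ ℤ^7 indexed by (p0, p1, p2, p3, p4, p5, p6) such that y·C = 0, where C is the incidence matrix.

y = (p0:0, p1:1, p2:1, p3:1, p4:1, p5:0, p6:0)

Incidence matrix C (rows=places, cols=transitions):
       T0   T1   T2   T3   T4
   p0   0    0    0   -1    0
   p1   0    0   -3    0    0
   p2   0    3    0    0    3
   p3   0    0    0    0   -3
   p4   0   -3    3    0    0
   p5   3    0    0    1    0
   p6  -1    0    0    0    0

Candidate y = [0, 1, 1, 1, 1, 0, 0]; check y·C column-wise:
  col T0: 1·0 + 1·0 + 1·0 + 1·0 + 0·3 + 0·-1 = 0
  col T1: 1·0 + 1·3 + 1·0 + 1·-3 = 0
  col T2: 1·-3 + 1·0 + 1·0 + 1·3 = 0
  col T3: 0·-1 + 1·0 + 1·0 + 1·0 + 1·0 + 0·1 = 0
  col T4: 1·0 + 1·3 + 1·-3 + 1·0 = 0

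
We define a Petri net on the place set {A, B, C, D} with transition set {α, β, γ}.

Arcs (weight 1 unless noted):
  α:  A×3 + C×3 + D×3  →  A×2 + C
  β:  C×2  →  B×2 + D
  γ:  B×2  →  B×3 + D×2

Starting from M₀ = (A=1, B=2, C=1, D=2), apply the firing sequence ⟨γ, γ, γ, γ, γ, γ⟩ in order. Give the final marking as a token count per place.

(A=1, B=8, C=1, D=14)

step 1: fire γ:  (A=1, B=2, C=1, D=2) → (A=1, B=3, C=1, D=4)
step 2: fire γ:  (A=1, B=3, C=1, D=4) → (A=1, B=4, C=1, D=6)
step 3: fire γ:  (A=1, B=4, C=1, D=6) → (A=1, B=5, C=1, D=8)
step 4: fire γ:  (A=1, B=5, C=1, D=8) → (A=1, B=6, C=1, D=10)
step 5: fire γ:  (A=1, B=6, C=1, D=10) → (A=1, B=7, C=1, D=12)
step 6: fire γ:  (A=1, B=7, C=1, D=12) → (A=1, B=8, C=1, D=14)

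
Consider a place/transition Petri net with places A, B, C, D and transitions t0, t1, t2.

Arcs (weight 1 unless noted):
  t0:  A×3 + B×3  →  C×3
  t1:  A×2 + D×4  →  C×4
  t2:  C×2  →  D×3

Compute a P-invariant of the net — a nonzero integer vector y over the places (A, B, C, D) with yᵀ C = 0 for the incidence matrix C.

y = (A:2, B:1, C:3, D:2)

Incidence matrix C (rows=places, cols=transitions):
       t0   t1   t2
    A  -3   -2    0
    B  -3    0    0
    C   3    4   -2
    D   0   -4    3

Candidate y = [2, 1, 3, 2]; check y·C column-wise:
  col t0: 2·-3 + 1·-3 + 3·3 + 2·0 = 0
  col t1: 2·-2 + 1·0 + 3·4 + 2·-4 = 0
  col t2: 2·0 + 1·0 + 3·-2 + 2·3 = 0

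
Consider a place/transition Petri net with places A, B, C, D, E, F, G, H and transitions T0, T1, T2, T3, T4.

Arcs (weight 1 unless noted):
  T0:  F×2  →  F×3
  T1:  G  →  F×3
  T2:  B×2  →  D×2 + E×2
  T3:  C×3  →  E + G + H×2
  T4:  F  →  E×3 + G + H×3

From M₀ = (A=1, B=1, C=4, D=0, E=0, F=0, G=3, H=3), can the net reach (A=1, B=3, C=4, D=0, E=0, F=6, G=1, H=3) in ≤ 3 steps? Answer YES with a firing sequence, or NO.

depth 0: 1 marking
depth 1: 3 markings reached so far
depth 2: 7 markings reached so far
depth 3: 16 markings reached so far
target is not among the 16 markings reachable within 3 steps

NO — not reachable within 3 firings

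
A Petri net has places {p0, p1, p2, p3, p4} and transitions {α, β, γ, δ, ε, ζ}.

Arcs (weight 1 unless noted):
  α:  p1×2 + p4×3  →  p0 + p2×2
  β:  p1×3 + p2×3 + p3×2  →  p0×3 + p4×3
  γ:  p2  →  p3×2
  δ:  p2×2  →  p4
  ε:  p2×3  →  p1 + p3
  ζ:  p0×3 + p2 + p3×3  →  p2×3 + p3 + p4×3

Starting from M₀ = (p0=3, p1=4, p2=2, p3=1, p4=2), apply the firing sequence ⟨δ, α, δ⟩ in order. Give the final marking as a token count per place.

step 1: fire δ:  (p0=3, p1=4, p2=2, p3=1, p4=2) → (p0=3, p1=4, p2=0, p3=1, p4=3)
step 2: fire α:  (p0=3, p1=4, p2=0, p3=1, p4=3) → (p0=4, p1=2, p2=2, p3=1, p4=0)
step 3: fire δ:  (p0=4, p1=2, p2=2, p3=1, p4=0) → (p0=4, p1=2, p2=0, p3=1, p4=1)

(p0=4, p1=2, p2=0, p3=1, p4=1)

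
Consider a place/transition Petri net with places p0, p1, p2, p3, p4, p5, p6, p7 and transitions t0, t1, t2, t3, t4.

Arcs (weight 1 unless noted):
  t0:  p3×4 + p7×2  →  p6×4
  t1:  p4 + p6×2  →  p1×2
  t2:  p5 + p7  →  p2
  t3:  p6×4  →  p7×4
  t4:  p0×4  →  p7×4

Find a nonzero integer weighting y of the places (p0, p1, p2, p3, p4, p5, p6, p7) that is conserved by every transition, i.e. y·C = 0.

Incidence matrix C (rows=places, cols=transitions):
       t0   t1   t2   t3   t4
   p0   0    0    0    0   -4
   p1   0    2    0    0    0
   p2   0    0    1    0    0
   p3  -4    0    0    0    0
   p4   0   -1    0    0    0
   p5   0    0   -1    0    0
   p6   4   -2    0   -4    0
   p7  -2    0   -1    4    4

Candidate y = [0, 1, 0, 0, 2, 0, 0, 0]; check y·C column-wise:
  col t0: 1·0 + 0·-4 + 2·0 + 0·4 + 0·-2 = 0
  col t1: 1·2 + 2·-1 + 0·-2 = 0
  col t2: 1·0 + 0·1 + 2·0 + 0·-1 + 0·-1 = 0
  col t3: 1·0 + 2·0 + 0·-4 + 0·4 = 0
  col t4: 0·-4 + 1·0 + 2·0 + 0·4 = 0

y = (p0:0, p1:1, p2:0, p3:0, p4:2, p5:0, p6:0, p7:0)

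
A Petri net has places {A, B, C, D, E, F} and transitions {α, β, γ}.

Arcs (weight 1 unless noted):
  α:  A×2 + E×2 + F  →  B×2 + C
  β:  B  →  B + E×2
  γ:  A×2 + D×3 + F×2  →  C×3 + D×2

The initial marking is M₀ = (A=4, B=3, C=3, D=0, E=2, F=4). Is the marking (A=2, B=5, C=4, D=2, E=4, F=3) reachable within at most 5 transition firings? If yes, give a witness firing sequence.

depth 0: 1 marking
depth 1: 3 markings reached so far
depth 2: 5 markings reached so far
depth 3: 8 markings reached so far
depth 4: 11 markings reached so far
depth 5: 14 markings reached so far
target is not among the 14 markings reachable within 5 steps

NO — not reachable within 5 firings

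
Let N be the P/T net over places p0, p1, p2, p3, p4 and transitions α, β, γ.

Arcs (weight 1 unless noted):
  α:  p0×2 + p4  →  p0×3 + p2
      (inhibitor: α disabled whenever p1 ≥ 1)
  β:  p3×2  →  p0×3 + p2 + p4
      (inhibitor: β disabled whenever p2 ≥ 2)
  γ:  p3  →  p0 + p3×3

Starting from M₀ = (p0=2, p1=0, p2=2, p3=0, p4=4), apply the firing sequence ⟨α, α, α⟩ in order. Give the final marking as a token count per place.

step 1: fire α:  (p0=2, p1=0, p2=2, p3=0, p4=4) → (p0=3, p1=0, p2=3, p3=0, p4=3)
step 2: fire α:  (p0=3, p1=0, p2=3, p3=0, p4=3) → (p0=4, p1=0, p2=4, p3=0, p4=2)
step 3: fire α:  (p0=4, p1=0, p2=4, p3=0, p4=2) → (p0=5, p1=0, p2=5, p3=0, p4=1)

(p0=5, p1=0, p2=5, p3=0, p4=1)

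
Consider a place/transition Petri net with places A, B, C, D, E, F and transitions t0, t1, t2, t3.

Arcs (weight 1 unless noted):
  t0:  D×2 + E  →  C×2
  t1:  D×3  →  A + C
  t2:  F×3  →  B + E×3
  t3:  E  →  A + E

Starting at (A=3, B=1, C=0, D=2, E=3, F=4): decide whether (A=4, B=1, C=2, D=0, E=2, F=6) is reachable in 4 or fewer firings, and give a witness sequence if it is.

depth 0: 1 marking
depth 1: 4 markings reached so far
depth 2: 8 markings reached so far
depth 3: 12 markings reached so far
depth 4: 16 markings reached so far
target is not among the 16 markings reachable within 4 steps

NO — not reachable within 4 firings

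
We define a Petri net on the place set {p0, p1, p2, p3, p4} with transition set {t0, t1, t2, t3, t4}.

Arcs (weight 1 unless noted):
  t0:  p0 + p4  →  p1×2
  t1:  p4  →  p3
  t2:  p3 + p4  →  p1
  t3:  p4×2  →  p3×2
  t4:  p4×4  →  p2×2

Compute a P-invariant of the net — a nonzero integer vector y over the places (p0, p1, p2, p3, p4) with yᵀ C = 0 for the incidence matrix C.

y = (p0:3, p1:2, p2:2, p3:1, p4:1)

Incidence matrix C (rows=places, cols=transitions):
       t0   t1   t2   t3   t4
   p0  -1    0    0    0    0
   p1   2    0    1    0    0
   p2   0    0    0    0    2
   p3   0    1   -1    2    0
   p4  -1   -1   -1   -2   -4

Candidate y = [3, 2, 2, 1, 1]; check y·C column-wise:
  col t0: 3·-1 + 2·2 + 2·0 + 1·0 + 1·-1 = 0
  col t1: 3·0 + 2·0 + 2·0 + 1·1 + 1·-1 = 0
  col t2: 3·0 + 2·1 + 2·0 + 1·-1 + 1·-1 = 0
  col t3: 3·0 + 2·0 + 2·0 + 1·2 + 1·-2 = 0
  col t4: 3·0 + 2·0 + 2·2 + 1·0 + 1·-4 = 0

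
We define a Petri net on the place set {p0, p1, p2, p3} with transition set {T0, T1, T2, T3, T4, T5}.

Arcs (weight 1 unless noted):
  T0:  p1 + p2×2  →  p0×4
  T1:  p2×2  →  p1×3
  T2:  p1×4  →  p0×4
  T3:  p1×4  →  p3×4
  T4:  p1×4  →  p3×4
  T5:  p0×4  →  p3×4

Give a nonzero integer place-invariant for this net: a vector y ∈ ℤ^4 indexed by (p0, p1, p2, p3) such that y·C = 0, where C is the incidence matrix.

y = (p0:2, p1:2, p2:3, p3:2)

Incidence matrix C (rows=places, cols=transitions):
       T0   T1   T2   T3   T4   T5
   p0   4    0    4    0    0   -4
   p1  -1    3   -4   -4   -4    0
   p2  -2   -2    0    0    0    0
   p3   0    0    0    4    4    4

Candidate y = [2, 2, 3, 2]; check y·C column-wise:
  col T0: 2·4 + 2·-1 + 3·-2 + 2·0 = 0
  col T1: 2·0 + 2·3 + 3·-2 + 2·0 = 0
  col T2: 2·4 + 2·-4 + 3·0 + 2·0 = 0
  col T3: 2·0 + 2·-4 + 3·0 + 2·4 = 0
  col T4: 2·0 + 2·-4 + 3·0 + 2·4 = 0
  col T5: 2·-4 + 2·0 + 3·0 + 2·4 = 0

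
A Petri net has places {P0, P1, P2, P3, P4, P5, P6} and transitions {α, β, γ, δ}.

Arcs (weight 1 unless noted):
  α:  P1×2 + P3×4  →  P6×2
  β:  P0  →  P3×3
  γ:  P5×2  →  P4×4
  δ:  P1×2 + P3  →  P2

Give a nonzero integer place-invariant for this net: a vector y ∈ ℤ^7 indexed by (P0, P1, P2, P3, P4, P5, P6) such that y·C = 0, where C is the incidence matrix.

y = (P0:3, P1:-2, P2:-3, P3:1, P4:0, P5:0, P6:0)

Incidence matrix C (rows=places, cols=transitions):
        α    β    γ    δ
   P0   0   -1    0    0
   P1  -2    0    0   -2
   P2   0    0    0    1
   P3  -4    3    0   -1
   P4   0    0    4    0
   P5   0    0   -2    0
   P6   2    0    0    0

Candidate y = [3, -2, -3, 1, 0, 0, 0]; check y·C column-wise:
  col α: 3·0 + -2·-2 + -3·0 + 1·-4 + 0·2 = 0
  col β: 3·-1 + -2·0 + -3·0 + 1·3 = 0
  col γ: 3·0 + -2·0 + -3·0 + 1·0 + 0·4 + 0·-2 = 0
  col δ: 3·0 + -2·-2 + -3·1 + 1·-1 = 0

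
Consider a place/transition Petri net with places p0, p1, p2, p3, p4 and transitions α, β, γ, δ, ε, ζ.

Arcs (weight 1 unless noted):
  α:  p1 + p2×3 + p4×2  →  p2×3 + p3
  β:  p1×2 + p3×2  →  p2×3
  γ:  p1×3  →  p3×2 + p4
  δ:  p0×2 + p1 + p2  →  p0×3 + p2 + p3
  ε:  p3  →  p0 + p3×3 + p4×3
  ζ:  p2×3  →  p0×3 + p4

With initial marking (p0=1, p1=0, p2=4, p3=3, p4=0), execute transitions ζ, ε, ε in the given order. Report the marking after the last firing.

(p0=6, p1=0, p2=1, p3=7, p4=7)

step 1: fire ζ:  (p0=1, p1=0, p2=4, p3=3, p4=0) → (p0=4, p1=0, p2=1, p3=3, p4=1)
step 2: fire ε:  (p0=4, p1=0, p2=1, p3=3, p4=1) → (p0=5, p1=0, p2=1, p3=5, p4=4)
step 3: fire ε:  (p0=5, p1=0, p2=1, p3=5, p4=4) → (p0=6, p1=0, p2=1, p3=7, p4=7)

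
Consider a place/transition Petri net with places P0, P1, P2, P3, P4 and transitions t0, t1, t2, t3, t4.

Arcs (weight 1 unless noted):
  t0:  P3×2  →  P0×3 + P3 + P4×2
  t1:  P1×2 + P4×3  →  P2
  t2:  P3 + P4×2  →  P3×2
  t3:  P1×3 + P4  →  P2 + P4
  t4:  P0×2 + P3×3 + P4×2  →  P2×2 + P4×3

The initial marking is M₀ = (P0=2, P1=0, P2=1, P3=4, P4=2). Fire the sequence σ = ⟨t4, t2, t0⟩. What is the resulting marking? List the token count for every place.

(P0=3, P1=0, P2=3, P3=1, P4=3)

step 1: fire t4:  (P0=2, P1=0, P2=1, P3=4, P4=2) → (P0=0, P1=0, P2=3, P3=1, P4=3)
step 2: fire t2:  (P0=0, P1=0, P2=3, P3=1, P4=3) → (P0=0, P1=0, P2=3, P3=2, P4=1)
step 3: fire t0:  (P0=0, P1=0, P2=3, P3=2, P4=1) → (P0=3, P1=0, P2=3, P3=1, P4=3)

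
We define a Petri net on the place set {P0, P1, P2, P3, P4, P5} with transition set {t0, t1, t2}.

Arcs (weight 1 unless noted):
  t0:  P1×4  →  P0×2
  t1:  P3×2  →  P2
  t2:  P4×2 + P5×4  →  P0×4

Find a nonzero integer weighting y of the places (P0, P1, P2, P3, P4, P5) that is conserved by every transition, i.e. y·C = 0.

Incidence matrix C (rows=places, cols=transitions):
       t0   t1   t2
   P0   2    0    4
   P1  -4    0    0
   P2   0    1    0
   P3   0   -2    0
   P4   0    0   -2
   P5   0    0   -4

Candidate y = [0, 0, 2, 1, 0, 0]; check y·C column-wise:
  col t0: 0·2 + 0·-4 + 2·0 + 1·0 = 0
  col t1: 2·1 + 1·-2 = 0
  col t2: 0·4 + 2·0 + 1·0 + 0·-2 + 0·-4 = 0

y = (P0:0, P1:0, P2:2, P3:1, P4:0, P5:0)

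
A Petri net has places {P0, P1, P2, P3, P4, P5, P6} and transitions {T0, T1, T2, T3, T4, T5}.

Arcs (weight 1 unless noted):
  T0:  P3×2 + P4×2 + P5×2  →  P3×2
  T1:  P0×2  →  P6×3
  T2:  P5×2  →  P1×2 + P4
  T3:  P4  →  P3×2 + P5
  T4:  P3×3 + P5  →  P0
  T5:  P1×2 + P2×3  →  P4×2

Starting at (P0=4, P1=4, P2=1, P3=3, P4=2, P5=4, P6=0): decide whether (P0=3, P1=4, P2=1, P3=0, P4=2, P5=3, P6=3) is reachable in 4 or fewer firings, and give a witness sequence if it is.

step 1: fire T1:  (P0=4, P1=4, P2=1, P3=3, P4=2, P5=4, P6=0) → (P0=2, P1=4, P2=1, P3=3, P4=2, P5=4, P6=3)
step 2: fire T4:  (P0=2, P1=4, P2=1, P3=3, P4=2, P5=4, P6=3) → (P0=3, P1=4, P2=1, P3=0, P4=2, P5=3, P6=3)

YES — reachable via ⟨T1, T4⟩ (2 firings)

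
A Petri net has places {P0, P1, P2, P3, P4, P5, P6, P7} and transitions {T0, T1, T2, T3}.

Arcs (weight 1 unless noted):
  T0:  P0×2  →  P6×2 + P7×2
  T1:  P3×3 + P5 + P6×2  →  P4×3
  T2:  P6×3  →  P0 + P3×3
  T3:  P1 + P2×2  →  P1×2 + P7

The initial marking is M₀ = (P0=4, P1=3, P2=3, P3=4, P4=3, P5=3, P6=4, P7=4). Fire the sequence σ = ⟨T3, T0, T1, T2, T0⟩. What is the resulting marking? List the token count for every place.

step 1: fire T3:  (P0=4, P1=3, P2=3, P3=4, P4=3, P5=3, P6=4, P7=4) → (P0=4, P1=4, P2=1, P3=4, P4=3, P5=3, P6=4, P7=5)
step 2: fire T0:  (P0=4, P1=4, P2=1, P3=4, P4=3, P5=3, P6=4, P7=5) → (P0=2, P1=4, P2=1, P3=4, P4=3, P5=3, P6=6, P7=7)
step 3: fire T1:  (P0=2, P1=4, P2=1, P3=4, P4=3, P5=3, P6=6, P7=7) → (P0=2, P1=4, P2=1, P3=1, P4=6, P5=2, P6=4, P7=7)
step 4: fire T2:  (P0=2, P1=4, P2=1, P3=1, P4=6, P5=2, P6=4, P7=7) → (P0=3, P1=4, P2=1, P3=4, P4=6, P5=2, P6=1, P7=7)
step 5: fire T0:  (P0=3, P1=4, P2=1, P3=4, P4=6, P5=2, P6=1, P7=7) → (P0=1, P1=4, P2=1, P3=4, P4=6, P5=2, P6=3, P7=9)

(P0=1, P1=4, P2=1, P3=4, P4=6, P5=2, P6=3, P7=9)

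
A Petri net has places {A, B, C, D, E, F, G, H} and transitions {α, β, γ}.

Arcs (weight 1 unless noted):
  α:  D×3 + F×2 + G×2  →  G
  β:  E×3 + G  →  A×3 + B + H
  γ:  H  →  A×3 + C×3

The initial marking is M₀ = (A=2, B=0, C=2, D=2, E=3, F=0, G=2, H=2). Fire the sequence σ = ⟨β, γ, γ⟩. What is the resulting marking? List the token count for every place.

step 1: fire β:  (A=2, B=0, C=2, D=2, E=3, F=0, G=2, H=2) → (A=5, B=1, C=2, D=2, E=0, F=0, G=1, H=3)
step 2: fire γ:  (A=5, B=1, C=2, D=2, E=0, F=0, G=1, H=3) → (A=8, B=1, C=5, D=2, E=0, F=0, G=1, H=2)
step 3: fire γ:  (A=8, B=1, C=5, D=2, E=0, F=0, G=1, H=2) → (A=11, B=1, C=8, D=2, E=0, F=0, G=1, H=1)

(A=11, B=1, C=8, D=2, E=0, F=0, G=1, H=1)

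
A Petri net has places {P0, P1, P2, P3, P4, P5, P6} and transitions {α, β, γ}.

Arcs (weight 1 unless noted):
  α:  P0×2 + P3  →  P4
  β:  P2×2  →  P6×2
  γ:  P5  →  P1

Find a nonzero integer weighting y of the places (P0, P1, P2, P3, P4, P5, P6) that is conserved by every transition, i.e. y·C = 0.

y = (P0:1, P1:0, P2:0, P3:-2, P4:0, P5:0, P6:0)

Incidence matrix C (rows=places, cols=transitions):
        α    β    γ
   P0  -2    0    0
   P1   0    0    1
   P2   0   -2    0
   P3  -1    0    0
   P4   1    0    0
   P5   0    0   -1
   P6   0    2    0

Candidate y = [1, 0, 0, -2, 0, 0, 0]; check y·C column-wise:
  col α: 1·-2 + -2·-1 + 0·1 = 0
  col β: 1·0 + 0·-2 + -2·0 + 0·2 = 0
  col γ: 1·0 + 0·1 + -2·0 + 0·-1 = 0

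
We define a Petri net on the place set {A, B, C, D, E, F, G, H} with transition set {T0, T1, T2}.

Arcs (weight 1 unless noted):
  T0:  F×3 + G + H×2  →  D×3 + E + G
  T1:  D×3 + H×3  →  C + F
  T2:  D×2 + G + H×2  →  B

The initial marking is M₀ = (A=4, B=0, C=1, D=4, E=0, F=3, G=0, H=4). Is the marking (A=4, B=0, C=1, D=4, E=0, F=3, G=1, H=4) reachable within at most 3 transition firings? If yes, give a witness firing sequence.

NO — not reachable within 3 firings

depth 0: 1 marking
depth 1: 2 markings reached so far
depth 2: 2 markings reached so far
(frontier empty at depth 2; search complete)
target is not among the 2 markings reachable within 3 steps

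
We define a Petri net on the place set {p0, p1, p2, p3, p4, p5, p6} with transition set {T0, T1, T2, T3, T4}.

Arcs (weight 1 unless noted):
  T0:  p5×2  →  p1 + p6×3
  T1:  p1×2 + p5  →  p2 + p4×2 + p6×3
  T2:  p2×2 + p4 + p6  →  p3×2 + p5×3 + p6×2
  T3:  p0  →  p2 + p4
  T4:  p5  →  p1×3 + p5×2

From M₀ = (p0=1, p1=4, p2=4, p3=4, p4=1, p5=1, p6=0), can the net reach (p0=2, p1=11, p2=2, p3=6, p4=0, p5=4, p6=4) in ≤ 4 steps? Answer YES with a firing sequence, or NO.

NO — not reachable within 4 firings

depth 0: 1 marking
depth 1: 4 markings reached so far
depth 2: 10 markings reached so far
depth 3: 23 markings reached so far
depth 4: 46 markings reached so far
target is not among the 46 markings reachable within 4 steps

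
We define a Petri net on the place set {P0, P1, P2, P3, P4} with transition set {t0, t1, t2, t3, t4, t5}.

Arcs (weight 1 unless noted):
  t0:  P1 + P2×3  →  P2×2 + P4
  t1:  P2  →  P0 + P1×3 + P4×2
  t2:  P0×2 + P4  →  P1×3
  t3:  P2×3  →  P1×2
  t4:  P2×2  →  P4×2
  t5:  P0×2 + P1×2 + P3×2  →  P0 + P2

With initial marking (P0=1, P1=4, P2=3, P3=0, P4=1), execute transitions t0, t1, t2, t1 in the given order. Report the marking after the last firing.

(P0=1, P1=12, P2=0, P3=0, P4=5)

step 1: fire t0:  (P0=1, P1=4, P2=3, P3=0, P4=1) → (P0=1, P1=3, P2=2, P3=0, P4=2)
step 2: fire t1:  (P0=1, P1=3, P2=2, P3=0, P4=2) → (P0=2, P1=6, P2=1, P3=0, P4=4)
step 3: fire t2:  (P0=2, P1=6, P2=1, P3=0, P4=4) → (P0=0, P1=9, P2=1, P3=0, P4=3)
step 4: fire t1:  (P0=0, P1=9, P2=1, P3=0, P4=3) → (P0=1, P1=12, P2=0, P3=0, P4=5)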